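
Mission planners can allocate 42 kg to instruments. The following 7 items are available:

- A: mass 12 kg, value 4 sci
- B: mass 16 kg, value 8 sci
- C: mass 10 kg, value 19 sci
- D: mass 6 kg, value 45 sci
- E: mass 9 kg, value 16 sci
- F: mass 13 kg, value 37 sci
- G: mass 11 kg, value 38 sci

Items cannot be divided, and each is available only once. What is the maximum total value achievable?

Check high-value combinations within 42 kg:
- C+D+F+G: mass 10+6+13+11=40, value 19+45+37+38=139
- D+E+F+G: mass 6+9+13+11=39, value 45+16+37+38=136
- A+D+F+G: mass 12+6+13+11=42, value 4+45+37+38=124
- D+F+G: mass 6+13+11=30, value 45+37+38=120
- C+D+E+G: mass 10+6+9+11=36, value 19+45+16+38=118
Best: 139 sci.

139 sci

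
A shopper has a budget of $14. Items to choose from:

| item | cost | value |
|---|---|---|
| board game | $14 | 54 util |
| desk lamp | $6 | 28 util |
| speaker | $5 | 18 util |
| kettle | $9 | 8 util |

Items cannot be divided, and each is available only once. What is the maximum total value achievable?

Check high-value combinations within $14:
- board game: cost 14, value 54
- desk lamp+speaker: cost 6+5=11, value 28+18=46
- desk lamp: cost 6, value 28
Best: 54 util.

54 util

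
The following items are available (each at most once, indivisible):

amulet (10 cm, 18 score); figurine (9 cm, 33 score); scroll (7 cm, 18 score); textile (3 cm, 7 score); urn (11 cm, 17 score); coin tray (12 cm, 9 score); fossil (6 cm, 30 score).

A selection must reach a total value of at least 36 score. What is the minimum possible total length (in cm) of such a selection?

Subsets with value ≥ 36, sorted by total length:
- textile+fossil: length 9, value 37
- figurine+textile: length 12, value 40
- scroll+fossil: length 13, value 48
- figurine+fossil: length 15, value 63
Minimum length: 9 cm.

9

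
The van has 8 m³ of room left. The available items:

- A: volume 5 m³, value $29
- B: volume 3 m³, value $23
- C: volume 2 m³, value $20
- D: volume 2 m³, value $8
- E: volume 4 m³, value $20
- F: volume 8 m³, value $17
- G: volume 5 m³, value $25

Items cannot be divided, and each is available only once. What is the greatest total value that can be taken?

Check high-value combinations within 8 m³:
- A+B: volume 5+3=8, value 29+23=52
- B+C+D: volume 3+2+2=7, value 23+20+8=51
- A+C: volume 5+2=7, value 29+20=49
- C+D+E: volume 2+2+4=8, value 20+8+20=48
Best: $52.

$52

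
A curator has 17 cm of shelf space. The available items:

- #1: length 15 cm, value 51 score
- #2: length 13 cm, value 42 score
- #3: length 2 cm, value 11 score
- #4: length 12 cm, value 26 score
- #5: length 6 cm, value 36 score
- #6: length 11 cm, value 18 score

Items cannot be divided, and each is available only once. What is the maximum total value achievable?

62 score

Check high-value combinations within 17 cm:
- #1+#3: length 15+2=17, value 51+11=62
- #5+#6: length 6+11=17, value 36+18=54
- #2+#3: length 13+2=15, value 42+11=53
Best: 62 score.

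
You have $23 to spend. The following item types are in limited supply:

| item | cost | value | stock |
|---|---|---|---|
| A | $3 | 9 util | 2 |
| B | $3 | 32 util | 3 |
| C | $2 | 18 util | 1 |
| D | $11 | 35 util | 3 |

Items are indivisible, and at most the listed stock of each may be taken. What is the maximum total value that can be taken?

Top feasible selections:
- 3×B + 1×C + 1×D: cost 22, value 149
- 1×A + 3×B + 1×D: cost 23, value 140
- 2×A + 3×B + 1×C: cost 17, value 132
Best: 149 util.

149 util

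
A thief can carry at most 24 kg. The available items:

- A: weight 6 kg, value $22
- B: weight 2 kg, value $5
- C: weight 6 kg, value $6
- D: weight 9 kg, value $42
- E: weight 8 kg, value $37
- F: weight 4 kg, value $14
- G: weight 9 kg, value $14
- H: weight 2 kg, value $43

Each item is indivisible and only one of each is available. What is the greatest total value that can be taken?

Check high-value combinations within 24 kg:
- D+E+F+H: weight 9+8+4+2=23, value 42+37+14+43=136
- B+D+E+H: weight 2+9+8+2=21, value 5+42+37+43=127
- A+B+D+F+H: weight 6+2+9+4+2=23, value 22+5+42+14+43=126
- D+E+H: weight 9+8+2=19, value 42+37+43=122
- A+D+F+H: weight 6+9+4+2=21, value 22+42+14+43=121
Best: $136.

$136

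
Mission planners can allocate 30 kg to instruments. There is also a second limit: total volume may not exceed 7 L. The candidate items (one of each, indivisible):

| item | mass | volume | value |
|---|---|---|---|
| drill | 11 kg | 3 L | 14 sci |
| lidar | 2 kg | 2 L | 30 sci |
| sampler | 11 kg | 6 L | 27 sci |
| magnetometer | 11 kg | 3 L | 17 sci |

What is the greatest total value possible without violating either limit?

Feasible sets respecting both limits:
- lidar+magnetometer: mass 13, volume 5, value 47
- drill+lidar: mass 13, volume 5, value 44
- drill+magnetometer: mass 22, volume 6, value 31
- lidar: mass 2, volume 2, value 30
Best: 47 sci.

47 sci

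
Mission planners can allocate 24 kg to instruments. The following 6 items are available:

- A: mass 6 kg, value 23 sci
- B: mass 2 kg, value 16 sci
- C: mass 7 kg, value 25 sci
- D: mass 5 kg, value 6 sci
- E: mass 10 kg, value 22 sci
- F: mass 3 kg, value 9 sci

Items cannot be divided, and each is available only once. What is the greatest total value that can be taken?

79 sci

This is a 0/1 knapsack; check combinations near the capacity.
- A+B+C+D+F: mass 6+2+7+5+3=23, value 23+16+25+6+9=79
- A+B+C+F: mass 6+2+7+3=18, value 23+16+25+9=73
- B+C+E+F: mass 2+7+10+3=22, value 16+25+22+9=72
Best: 79 sci.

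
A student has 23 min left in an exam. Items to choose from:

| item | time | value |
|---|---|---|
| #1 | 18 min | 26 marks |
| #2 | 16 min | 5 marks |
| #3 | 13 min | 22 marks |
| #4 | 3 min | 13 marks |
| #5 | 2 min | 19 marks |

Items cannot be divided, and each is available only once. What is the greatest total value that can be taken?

58 marks

This is a 0/1 knapsack; check combinations near the capacity.
- #1+#4+#5: time 18+3+2=23, value 26+13+19=58
- #3+#4+#5: time 13+3+2=18, value 22+13+19=54
- #1+#5: time 18+2=20, value 26+19=45
- #3+#5: time 13+2=15, value 22+19=41
Best: 58 marks.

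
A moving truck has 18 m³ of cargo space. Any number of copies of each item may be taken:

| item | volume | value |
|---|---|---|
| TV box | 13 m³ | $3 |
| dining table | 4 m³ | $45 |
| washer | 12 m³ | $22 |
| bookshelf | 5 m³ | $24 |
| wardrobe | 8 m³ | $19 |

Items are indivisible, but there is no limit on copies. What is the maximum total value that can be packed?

$180

Best value-per-unit is dining table at 45/4, and filling with it alone uses volume 4×4=16. No mix of the others beats 4×45 = 180.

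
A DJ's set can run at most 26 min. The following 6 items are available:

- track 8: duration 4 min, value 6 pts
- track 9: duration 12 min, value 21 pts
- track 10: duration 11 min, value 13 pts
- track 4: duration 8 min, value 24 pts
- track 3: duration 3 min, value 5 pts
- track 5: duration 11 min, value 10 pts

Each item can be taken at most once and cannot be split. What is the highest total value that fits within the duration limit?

Check high-value combinations within 26 min:
- track 8+track 9+track 4: duration 4+12+8=24, value 6+21+24=51
- track 9+track 4+track 3: duration 12+8+3=23, value 21+24+5=50
- track 8+track 10+track 4+track 3: duration 4+11+8+3=26, value 6+13+24+5=48
Best: 51 pts.

51 pts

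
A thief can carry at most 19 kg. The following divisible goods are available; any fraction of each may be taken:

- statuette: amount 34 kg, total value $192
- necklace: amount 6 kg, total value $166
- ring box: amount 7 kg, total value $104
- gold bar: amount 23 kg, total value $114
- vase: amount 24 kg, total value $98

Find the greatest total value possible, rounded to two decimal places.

303.88

Take in order of value per unit:
- necklace (166/6 per unit): all 6 → value 166, running total 166.00
- ring box (104/7 per unit): all 7 → value 104, running total 270.00
- statuette (192/34 per unit): 6 of 34 → value 6×192/34 = 33.8824, running total 303.88
Total 303.88.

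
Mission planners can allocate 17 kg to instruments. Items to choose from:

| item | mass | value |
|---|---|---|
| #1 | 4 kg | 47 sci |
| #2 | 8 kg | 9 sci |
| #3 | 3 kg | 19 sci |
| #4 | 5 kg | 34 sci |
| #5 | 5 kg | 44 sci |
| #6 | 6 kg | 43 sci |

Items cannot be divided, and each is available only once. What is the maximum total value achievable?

This is a 0/1 knapsack; check combinations near the capacity.
- #1+#3+#4+#5: mass 4+3+5+5=17, value 47+19+34+44=144
- #1+#5+#6: mass 4+5+6=15, value 47+44+43=134
- #1+#4+#5: mass 4+5+5=14, value 47+34+44=125
- #1+#4+#6: mass 4+5+6=15, value 47+34+43=124
Best: 144 sci.

144 sci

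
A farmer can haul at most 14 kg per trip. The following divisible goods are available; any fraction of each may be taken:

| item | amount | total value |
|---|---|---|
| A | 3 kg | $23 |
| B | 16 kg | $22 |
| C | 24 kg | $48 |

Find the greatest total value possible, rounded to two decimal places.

45.00

Take in order of value per unit:
- A (23/3 per unit): all 3 → value 23, running total 23.00
- C (48/24 per unit): 11 of 24 → value 11×48/24 = 22.0000, running total 45.00
Total 45.00.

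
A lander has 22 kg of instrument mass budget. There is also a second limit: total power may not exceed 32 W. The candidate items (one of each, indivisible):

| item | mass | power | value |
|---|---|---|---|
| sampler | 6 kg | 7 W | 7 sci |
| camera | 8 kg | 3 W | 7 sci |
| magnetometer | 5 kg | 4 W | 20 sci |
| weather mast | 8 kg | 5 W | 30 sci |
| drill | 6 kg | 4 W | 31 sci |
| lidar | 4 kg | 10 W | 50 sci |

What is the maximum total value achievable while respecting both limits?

Feasible sets respecting both limits:
- weather mast+drill+lidar: mass 18, power 19, value 111
- sampler+magnetometer+drill+lidar: mass 21, power 25, value 108
- magnetometer+drill+lidar: mass 15, power 18, value 101
- magnetometer+weather mast+lidar: mass 17, power 19, value 100
Best: 111 sci.

111 sci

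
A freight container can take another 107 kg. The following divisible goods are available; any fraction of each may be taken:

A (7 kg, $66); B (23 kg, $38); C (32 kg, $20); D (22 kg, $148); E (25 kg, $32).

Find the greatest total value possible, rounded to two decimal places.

302.75

Take in order of value per unit:
- A (66/7 per unit): all 7 → value 66, running total 66.00
- D (148/22 per unit): all 22 → value 148, running total 214.00
- B (38/23 per unit): all 23 → value 38, running total 252.00
- E (32/25 per unit): all 25 → value 32, running total 284.00
- C (20/32 per unit): 30 of 32 → value 30×20/32 = 18.7500, running total 302.75
Total 302.75.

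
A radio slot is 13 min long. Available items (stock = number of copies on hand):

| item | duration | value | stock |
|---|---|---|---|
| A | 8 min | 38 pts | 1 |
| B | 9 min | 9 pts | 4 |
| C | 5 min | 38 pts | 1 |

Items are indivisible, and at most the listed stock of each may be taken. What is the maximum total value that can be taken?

76 pts

Best selections within duration 13 and stock limits:
- 1×A + 1×C: duration 13, value 76
- 1×C: duration 5, value 38
- 1×A: duration 8, value 38
Best: 76 pts.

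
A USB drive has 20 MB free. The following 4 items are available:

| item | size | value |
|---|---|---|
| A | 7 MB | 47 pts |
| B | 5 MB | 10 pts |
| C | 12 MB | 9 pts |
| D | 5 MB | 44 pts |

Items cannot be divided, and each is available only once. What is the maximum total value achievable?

101 pts

Check high-value combinations within 20 MB:
- A+B+D: size 7+5+5=17, value 47+10+44=101
- A+D: size 7+5=12, value 47+44=91
- A+B: size 7+5=12, value 47+10=57
Best: 101 pts.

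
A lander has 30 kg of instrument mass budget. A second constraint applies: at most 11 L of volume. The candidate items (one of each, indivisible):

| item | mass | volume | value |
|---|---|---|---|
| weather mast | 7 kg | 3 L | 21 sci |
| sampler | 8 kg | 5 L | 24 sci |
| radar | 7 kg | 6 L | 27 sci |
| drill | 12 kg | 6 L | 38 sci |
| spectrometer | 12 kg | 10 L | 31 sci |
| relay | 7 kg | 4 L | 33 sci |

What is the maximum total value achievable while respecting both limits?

71 sci

Feasible sets respecting both limits:
- drill+relay: mass 19, volume 10, value 71
- sampler+drill: mass 20, volume 11, value 62
- radar+relay: mass 14, volume 10, value 60
Best: 71 sci.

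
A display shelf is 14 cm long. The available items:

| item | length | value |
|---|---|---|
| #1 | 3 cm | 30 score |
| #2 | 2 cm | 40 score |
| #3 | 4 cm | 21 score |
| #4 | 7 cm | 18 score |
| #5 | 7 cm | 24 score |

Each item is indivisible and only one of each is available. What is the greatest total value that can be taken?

Check high-value combinations within 14 cm:
- #1+#2+#5: length 3+2+7=12, value 30+40+24=94
- #1+#2+#3: length 3+2+4=9, value 30+40+21=91
- #1+#2+#4: length 3+2+7=12, value 30+40+18=88
- #2+#3+#5: length 2+4+7=13, value 40+21+24=85
- #2+#3+#4: length 2+4+7=13, value 40+21+18=79
Best: 94 score.

94 score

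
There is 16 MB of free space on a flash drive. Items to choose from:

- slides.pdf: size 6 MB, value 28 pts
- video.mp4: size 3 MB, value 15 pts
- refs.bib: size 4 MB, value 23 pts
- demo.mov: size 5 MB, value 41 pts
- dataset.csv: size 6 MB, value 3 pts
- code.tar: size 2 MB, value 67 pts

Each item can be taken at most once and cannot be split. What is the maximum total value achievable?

Check high-value combinations within 16 MB:
- slides.pdf+video.mp4+demo.mov+code.tar: size 6+3+5+2=16, value 28+15+41+67=151
- video.mp4+refs.bib+demo.mov+code.tar: size 3+4+5+2=14, value 15+23+41+67=146
- slides.pdf+demo.mov+code.tar: size 6+5+2=13, value 28+41+67=136
- slides.pdf+video.mp4+refs.bib+code.tar: size 6+3+4+2=15, value 28+15+23+67=133
- refs.bib+demo.mov+code.tar: size 4+5+2=11, value 23+41+67=131
Best: 151 pts.

151 pts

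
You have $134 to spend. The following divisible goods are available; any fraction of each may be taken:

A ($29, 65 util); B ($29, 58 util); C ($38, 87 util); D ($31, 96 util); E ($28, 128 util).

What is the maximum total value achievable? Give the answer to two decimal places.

Take in order of value per unit:
- E (128/28 per unit): all 28 → value 128, running total 128.00
- D (96/31 per unit): all 31 → value 96, running total 224.00
- C (87/38 per unit): all 38 → value 87, running total 311.00
- A (65/29 per unit): all 29 → value 65, running total 376.00
- B (58/29 per unit): 8 of 29 → value 8×58/29 = 16.0000, running total 392.00
Total 392.00.

392.00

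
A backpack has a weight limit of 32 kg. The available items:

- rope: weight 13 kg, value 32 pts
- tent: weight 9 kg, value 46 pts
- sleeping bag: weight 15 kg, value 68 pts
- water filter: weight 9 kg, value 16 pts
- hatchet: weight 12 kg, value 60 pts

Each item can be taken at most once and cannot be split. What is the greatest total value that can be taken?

This is a 0/1 knapsack; check combinations near the capacity.
- sleeping bag+hatchet: weight 15+12=27, value 68+60=128
- tent+water filter+hatchet: weight 9+9+12=30, value 46+16+60=122
- tent+sleeping bag: weight 9+15=24, value 46+68=114
- tent+hatchet: weight 9+12=21, value 46+60=106
- rope+sleeping bag: weight 13+15=28, value 32+68=100
Best: 128 pts.

128 pts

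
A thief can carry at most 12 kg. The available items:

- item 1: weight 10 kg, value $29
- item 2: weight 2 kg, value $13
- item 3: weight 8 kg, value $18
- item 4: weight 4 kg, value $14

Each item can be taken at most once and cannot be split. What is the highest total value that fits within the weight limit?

$42

Check high-value combinations within 12 kg:
- item 1+item 2: weight 10+2=12, value 29+13=42
- item 3+item 4: weight 8+4=12, value 18+14=32
- item 2+item 3: weight 2+8=10, value 13+18=31
Best: $42.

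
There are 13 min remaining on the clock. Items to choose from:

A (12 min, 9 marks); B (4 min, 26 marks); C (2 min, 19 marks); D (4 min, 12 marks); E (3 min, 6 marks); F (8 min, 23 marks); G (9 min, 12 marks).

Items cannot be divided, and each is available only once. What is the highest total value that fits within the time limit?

Check high-value combinations within 13 min:
- B+C+D+E: time 4+2+4+3=13, value 26+19+12+6=63
- B+C+D: time 4+2+4=10, value 26+19+12=57
- B+C+E: time 4+2+3=9, value 26+19+6=51
Best: 63 marks.

63 marks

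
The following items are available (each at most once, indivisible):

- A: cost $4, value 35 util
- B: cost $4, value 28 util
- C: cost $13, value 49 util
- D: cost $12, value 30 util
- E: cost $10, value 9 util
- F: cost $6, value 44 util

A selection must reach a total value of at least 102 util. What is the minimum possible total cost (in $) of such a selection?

Subsets with value ≥ 102, sorted by total cost:
- A+B+F: cost 14, value 107
- A+B+C: cost 21, value 112
- A+D+F: cost 22, value 109
Minimum cost: 14 $.

14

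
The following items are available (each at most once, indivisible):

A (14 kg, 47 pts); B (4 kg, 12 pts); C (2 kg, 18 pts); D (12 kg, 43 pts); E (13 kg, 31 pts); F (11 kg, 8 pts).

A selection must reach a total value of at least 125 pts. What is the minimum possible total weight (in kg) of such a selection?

41

Subsets with value ≥ 125, sorted by total weight:
- A+C+D+E: weight 41, value 139
- A+B+D+E: weight 43, value 133
- A+B+C+D+F: weight 43, value 128
Minimum weight: 41 kg.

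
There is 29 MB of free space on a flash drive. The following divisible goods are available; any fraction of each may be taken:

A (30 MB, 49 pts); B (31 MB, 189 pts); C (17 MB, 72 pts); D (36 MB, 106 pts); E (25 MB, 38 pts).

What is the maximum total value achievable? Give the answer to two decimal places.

176.81

Take in order of value per unit:
- B (189/31 per unit): 29 of 31 → value 29×189/31 = 176.8065, running total 176.81
Total 176.81.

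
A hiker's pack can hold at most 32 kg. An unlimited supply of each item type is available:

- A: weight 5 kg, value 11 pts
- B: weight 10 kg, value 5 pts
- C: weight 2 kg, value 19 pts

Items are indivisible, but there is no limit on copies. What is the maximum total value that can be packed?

304 pts

Best value-per-unit is C at 19/2, and filling with it alone uses weight 16×2=32. No mix of the others beats 16×19 = 304.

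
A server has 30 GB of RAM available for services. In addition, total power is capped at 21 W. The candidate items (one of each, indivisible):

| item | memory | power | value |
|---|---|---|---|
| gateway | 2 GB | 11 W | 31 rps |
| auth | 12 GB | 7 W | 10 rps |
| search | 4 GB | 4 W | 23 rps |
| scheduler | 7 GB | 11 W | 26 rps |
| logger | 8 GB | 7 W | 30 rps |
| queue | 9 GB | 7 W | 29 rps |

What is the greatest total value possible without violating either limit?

Feasible sets respecting both limits:
- search+logger+queue: memory 21, power 18, value 82
- auth+logger+queue: memory 29, power 21, value 69
- auth+search+logger: memory 24, power 18, value 63
- auth+search+queue: memory 25, power 18, value 62
Best: 82 rps.

82 rps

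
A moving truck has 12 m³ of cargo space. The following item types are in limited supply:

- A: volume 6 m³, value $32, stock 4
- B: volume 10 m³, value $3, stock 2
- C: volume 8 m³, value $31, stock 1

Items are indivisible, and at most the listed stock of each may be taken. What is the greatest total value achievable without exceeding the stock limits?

$64

Best selections within volume 12 and stock limits:
- 2×A: volume 12, value 64
- 1×A: volume 6, value 32
- 1×C: volume 8, value 31
Best: $64.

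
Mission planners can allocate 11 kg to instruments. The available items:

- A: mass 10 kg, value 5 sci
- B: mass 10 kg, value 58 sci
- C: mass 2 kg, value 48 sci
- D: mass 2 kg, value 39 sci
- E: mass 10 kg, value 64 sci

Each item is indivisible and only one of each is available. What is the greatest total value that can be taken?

Check high-value combinations within 11 kg:
- C+D: mass 2+2=4, value 48+39=87
- E: mass 10, value 64
- B: mass 10, value 58
- C: mass 2, value 48
- D: mass 2, value 39
Best: 87 sci.

87 sci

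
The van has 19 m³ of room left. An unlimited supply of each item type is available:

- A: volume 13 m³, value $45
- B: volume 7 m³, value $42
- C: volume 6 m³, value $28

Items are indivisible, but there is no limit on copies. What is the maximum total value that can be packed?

$98

Best value-per-unit is B at 42/7; filling with it alone gives 2×42 = 84.
Optimal mix: 1×B + 2×C → volume 19, value 98.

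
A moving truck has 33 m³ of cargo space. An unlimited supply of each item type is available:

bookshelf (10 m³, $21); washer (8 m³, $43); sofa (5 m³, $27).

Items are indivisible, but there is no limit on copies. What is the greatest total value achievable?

Best value-per-unit is sofa at 27/5; filling with it alone gives 6×27 = 162.
Optimal mix: 1×washer + 5×sofa → volume 33, value 178.

$178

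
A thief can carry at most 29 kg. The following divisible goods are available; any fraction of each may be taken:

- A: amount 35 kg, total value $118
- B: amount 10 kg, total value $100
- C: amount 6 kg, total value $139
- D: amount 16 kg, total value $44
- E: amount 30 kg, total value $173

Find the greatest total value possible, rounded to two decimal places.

Take in order of value per unit:
- C (139/6 per unit): all 6 → value 139, running total 139.00
- B (100/10 per unit): all 10 → value 100, running total 239.00
- E (173/30 per unit): 13 of 30 → value 13×173/30 = 74.9667, running total 313.97
Total 313.97.

313.97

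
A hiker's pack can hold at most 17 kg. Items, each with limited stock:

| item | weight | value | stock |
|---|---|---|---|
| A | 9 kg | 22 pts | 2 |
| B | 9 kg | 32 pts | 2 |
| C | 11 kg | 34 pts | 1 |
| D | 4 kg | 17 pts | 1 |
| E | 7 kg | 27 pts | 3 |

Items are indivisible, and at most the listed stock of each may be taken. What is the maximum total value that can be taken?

59 pts

Best selections within weight 17 and stock limits:
- 1×B + 1×E: weight 16, value 59
- 2×E: weight 14, value 54
- 1×C + 1×D: weight 15, value 51
- 1×B + 1×D: weight 13, value 49
Best: 59 pts.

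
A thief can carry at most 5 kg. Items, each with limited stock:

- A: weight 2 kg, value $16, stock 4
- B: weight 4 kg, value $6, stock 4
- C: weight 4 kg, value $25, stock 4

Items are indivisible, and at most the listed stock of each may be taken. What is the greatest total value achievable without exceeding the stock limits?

Top feasible selections:
- 2×A: weight 4, value 32
- 1×C: weight 4, value 25
- 1×A: weight 2, value 16
Best: $32.

$32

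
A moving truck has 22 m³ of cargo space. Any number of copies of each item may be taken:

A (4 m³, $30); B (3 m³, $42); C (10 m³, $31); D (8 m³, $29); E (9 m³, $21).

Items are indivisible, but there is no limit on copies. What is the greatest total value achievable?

$294

Best value-per-unit is B at 42/3, and filling with it alone uses volume 7×3=21. No mix of the others beats 7×42 = 294.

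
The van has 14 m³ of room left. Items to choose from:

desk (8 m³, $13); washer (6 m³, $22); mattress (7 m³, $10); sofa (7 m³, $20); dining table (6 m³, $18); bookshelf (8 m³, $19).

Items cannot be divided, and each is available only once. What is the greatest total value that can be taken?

Check high-value combinations within 14 m³:
- washer+sofa: volume 6+7=13, value 22+20=42
- washer+bookshelf: volume 6+8=14, value 22+19=41
- washer+dining table: volume 6+6=12, value 22+18=40
Best: $42.

$42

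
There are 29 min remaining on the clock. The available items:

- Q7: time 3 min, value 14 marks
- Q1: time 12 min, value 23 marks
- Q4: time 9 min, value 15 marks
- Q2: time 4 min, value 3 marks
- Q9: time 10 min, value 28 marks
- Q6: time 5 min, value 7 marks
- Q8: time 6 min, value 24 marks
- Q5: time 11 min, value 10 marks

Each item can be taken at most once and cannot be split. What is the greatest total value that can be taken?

Check high-value combinations within 29 min:
- Q7+Q4+Q9+Q8: time 3+9+10+6=28, value 14+15+28+24=81
- Q7+Q2+Q9+Q6+Q8: time 3+4+10+5+6=28, value 14+3+28+7+24=76
- Q1+Q9+Q8: time 12+10+6=28, value 23+28+24=75
- Q7+Q9+Q6+Q8: time 3+10+5+6=24, value 14+28+7+24=73
Best: 81 marks.

81 marks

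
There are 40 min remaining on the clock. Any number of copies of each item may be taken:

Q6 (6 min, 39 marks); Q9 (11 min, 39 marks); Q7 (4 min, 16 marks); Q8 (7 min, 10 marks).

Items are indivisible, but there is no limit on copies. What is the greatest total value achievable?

250 marks

Best value-per-unit is Q6 at 39/6; filling with it alone gives 6×39 = 234.
Optimal mix: 6×Q6 + 1×Q7 → time 40, value 250.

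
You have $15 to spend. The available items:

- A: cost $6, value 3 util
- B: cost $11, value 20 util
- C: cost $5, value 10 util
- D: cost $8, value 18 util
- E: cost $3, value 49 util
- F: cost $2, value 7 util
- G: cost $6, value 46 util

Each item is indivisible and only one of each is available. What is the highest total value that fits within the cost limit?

105 util

This is a 0/1 knapsack; check combinations near the capacity.
- C+E+G: cost 5+3+6=14, value 10+49+46=105
- E+F+G: cost 3+2+6=11, value 49+7+46=102
- A+E+G: cost 6+3+6=15, value 3+49+46=98
- E+G: cost 3+6=9, value 49+46=95
- D+E+F: cost 8+3+2=13, value 18+49+7=74
Best: 105 util.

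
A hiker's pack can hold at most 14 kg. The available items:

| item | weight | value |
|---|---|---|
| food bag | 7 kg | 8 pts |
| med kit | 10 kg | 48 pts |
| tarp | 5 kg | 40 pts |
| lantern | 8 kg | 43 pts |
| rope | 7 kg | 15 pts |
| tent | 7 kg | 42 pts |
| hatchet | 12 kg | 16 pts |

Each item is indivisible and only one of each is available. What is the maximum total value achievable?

83 pts

Check high-value combinations within 14 kg:
- tarp+lantern: weight 5+8=13, value 40+43=83
- tarp+tent: weight 5+7=12, value 40+42=82
- rope+tent: weight 7+7=14, value 15+42=57
- tarp+rope: weight 5+7=12, value 40+15=55
Best: 83 pts.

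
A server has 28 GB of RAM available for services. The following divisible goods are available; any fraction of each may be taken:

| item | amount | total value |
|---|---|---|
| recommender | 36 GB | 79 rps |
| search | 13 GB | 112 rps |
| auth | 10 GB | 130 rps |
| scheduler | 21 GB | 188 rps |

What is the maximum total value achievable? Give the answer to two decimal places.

291.14

Take in order of value per unit:
- auth (130/10 per unit): all 10 → value 130, running total 130.00
- scheduler (188/21 per unit): 18 of 21 → value 18×188/21 = 161.1429, running total 291.14
Total 291.14.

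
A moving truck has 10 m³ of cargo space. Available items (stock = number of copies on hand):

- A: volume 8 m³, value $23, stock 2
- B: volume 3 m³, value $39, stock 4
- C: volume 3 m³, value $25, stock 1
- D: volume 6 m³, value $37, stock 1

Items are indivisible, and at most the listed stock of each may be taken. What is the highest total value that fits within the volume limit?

$117

Best selections within volume 10 and stock limits:
- 3×B: volume 9, value 117
- 2×B + 1×C: volume 9, value 103
- 2×B: volume 6, value 78
- 1×B + 1×D: volume 9, value 76
Best: $117.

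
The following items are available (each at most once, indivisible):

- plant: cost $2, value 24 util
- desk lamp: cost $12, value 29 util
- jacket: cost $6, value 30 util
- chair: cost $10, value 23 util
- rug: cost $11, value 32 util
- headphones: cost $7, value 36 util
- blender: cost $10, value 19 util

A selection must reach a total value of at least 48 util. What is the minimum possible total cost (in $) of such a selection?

Subsets with value ≥ 48, sorted by total cost:
- plant+jacket: cost 8, value 54
- plant+headphones: cost 9, value 60
- jacket+headphones: cost 13, value 66
Minimum cost: 8 $.

8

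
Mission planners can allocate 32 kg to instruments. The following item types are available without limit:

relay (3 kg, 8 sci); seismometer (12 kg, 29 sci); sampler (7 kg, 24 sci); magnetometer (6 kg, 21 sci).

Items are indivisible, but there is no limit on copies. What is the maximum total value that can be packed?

Best value-per-unit is magnetometer at 21/6; filling with it alone gives 5×21 = 105.
Optimal mix: 2×sampler + 3×magnetometer → mass 32, value 111.

111 sci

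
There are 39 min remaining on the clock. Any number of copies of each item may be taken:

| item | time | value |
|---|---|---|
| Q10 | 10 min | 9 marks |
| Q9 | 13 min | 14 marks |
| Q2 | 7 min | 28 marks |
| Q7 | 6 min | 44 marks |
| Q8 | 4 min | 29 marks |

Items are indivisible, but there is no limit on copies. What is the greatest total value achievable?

278 marks

Best value-per-unit is Q7 at 44/6; filling with it alone gives 6×44 = 264.
Optimal mix: 5×Q7 + 2×Q8 → time 38, value 278.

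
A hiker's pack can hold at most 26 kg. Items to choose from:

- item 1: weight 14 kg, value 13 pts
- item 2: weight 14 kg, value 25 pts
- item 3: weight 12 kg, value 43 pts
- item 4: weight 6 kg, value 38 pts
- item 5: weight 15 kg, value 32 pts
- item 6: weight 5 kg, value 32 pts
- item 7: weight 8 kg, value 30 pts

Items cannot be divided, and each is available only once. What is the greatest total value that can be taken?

Check high-value combinations within 26 kg:
- item 3+item 4+item 6: weight 12+6+5=23, value 43+38+32=113
- item 3+item 4+item 7: weight 12+6+8=26, value 43+38+30=111
- item 3+item 6+item 7: weight 12+5+8=25, value 43+32+30=105
Best: 113 pts.

113 pts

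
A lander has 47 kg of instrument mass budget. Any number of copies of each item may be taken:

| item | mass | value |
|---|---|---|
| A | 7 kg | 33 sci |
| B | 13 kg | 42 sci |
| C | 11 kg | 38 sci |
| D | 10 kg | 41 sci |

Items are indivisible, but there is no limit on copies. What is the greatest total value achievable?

206 sci

Best value-per-unit is A at 33/7; filling with it alone gives 6×33 = 198.
Optimal mix: 5×A + 1×D → mass 45, value 206.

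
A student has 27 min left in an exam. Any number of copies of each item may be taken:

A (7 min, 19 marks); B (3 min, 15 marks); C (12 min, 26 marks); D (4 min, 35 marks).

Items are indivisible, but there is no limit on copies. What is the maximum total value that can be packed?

Best value-per-unit is D at 35/4; filling with it alone gives 6×35 = 210.
Optimal mix: 1×B + 6×D → time 27, value 225.

225 marks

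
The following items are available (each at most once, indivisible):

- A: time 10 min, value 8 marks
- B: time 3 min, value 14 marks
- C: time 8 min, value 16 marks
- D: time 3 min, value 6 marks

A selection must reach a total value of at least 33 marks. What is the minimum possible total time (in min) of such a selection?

Subsets with value ≥ 33, sorted by total time:
- B+C+D: time 14, value 36
- A+B+C: time 21, value 38
- A+B+C+D: time 24, value 44
Minimum time: 14 min.

14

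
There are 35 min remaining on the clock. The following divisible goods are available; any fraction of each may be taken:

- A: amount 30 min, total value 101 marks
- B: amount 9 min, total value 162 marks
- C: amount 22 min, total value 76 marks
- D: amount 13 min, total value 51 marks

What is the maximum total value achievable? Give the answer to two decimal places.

257.91

Take in order of value per unit:
- B (162/9 per unit): all 9 → value 162, running total 162.00
- D (51/13 per unit): all 13 → value 51, running total 213.00
- C (76/22 per unit): 13 of 22 → value 13×76/22 = 44.9091, running total 257.91
Total 257.91.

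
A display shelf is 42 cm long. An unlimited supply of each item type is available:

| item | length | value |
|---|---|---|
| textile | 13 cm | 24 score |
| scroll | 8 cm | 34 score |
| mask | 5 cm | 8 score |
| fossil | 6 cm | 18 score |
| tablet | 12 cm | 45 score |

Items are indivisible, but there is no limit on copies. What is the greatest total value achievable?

Best value-per-unit is scroll at 34/8, and filling with it alone uses length 5×8=40. No mix of the others beats 5×34 = 170.

170 score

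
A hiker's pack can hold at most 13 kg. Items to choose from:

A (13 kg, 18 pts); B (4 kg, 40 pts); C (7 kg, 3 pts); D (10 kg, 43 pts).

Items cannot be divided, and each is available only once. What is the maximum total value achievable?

43 pts

This is a 0/1 knapsack; check combinations near the capacity.
- D: weight 10, value 43
- B+C: weight 4+7=11, value 40+3=43
- B: weight 4, value 40
- A: weight 13, value 18
Best: 43 pts.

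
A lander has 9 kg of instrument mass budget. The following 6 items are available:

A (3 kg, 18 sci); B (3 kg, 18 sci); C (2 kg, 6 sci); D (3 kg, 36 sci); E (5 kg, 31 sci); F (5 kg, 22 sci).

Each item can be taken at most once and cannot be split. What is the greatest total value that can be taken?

Check high-value combinations within 9 kg:
- A+B+D: mass 3+3+3=9, value 18+18+36=72
- D+E: mass 3+5=8, value 36+31=67
- A+C+D: mass 3+2+3=8, value 18+6+36=60
Best: 72 sci.

72 sci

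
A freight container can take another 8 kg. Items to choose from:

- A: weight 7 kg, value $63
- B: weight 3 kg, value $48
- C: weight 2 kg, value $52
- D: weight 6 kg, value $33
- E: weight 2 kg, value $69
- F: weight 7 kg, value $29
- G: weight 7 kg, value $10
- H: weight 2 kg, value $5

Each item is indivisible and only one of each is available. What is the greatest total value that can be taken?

Check high-value combinations within 8 kg:
- B+C+E: weight 3+2+2=7, value 48+52+69=169
- C+E+H: weight 2+2+2=6, value 52+69+5=126
- B+E+H: weight 3+2+2=7, value 48+69+5=122
Best: $169.

$169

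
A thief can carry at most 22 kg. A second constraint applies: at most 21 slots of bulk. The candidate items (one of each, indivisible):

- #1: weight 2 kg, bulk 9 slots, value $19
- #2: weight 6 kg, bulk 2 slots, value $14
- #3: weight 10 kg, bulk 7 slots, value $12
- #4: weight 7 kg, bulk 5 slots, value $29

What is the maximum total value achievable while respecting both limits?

$62

Feasible sets respecting both limits:
- #1+#2+#4: weight 15, bulk 16, value 62
- #1+#3+#4: weight 19, bulk 21, value 60
- #1+#4: weight 9, bulk 14, value 48
Best: $62.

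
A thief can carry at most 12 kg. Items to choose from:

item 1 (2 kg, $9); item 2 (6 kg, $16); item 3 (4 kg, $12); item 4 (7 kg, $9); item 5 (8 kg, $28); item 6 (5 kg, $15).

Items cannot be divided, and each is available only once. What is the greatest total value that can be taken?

$40

Check high-value combinations within 12 kg:
- item 3+item 5: weight 4+8=12, value 12+28=40
- item 1+item 5: weight 2+8=10, value 9+28=37
- item 1+item 2+item 3: weight 2+6+4=12, value 9+16+12=37
- item 1+item 3+item 6: weight 2+4+5=11, value 9+12+15=36
- item 2+item 6: weight 6+5=11, value 16+15=31
Best: $40.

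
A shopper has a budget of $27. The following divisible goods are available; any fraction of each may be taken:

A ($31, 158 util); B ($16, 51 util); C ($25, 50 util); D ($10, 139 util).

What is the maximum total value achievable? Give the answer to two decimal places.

Take in order of value per unit:
- D (139/10 per unit): all 10 → value 139, running total 139.00
- A (158/31 per unit): 17 of 31 → value 17×158/31 = 86.6452, running total 225.65
Total 225.65.

225.65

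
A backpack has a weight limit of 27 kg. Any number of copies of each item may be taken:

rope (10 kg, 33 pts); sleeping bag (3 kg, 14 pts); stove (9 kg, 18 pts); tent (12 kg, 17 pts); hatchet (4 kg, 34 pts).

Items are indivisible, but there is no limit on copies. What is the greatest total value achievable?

218 pts

Best value-per-unit is hatchet at 34/4; filling with it alone gives 6×34 = 204.
Optimal mix: 1×sleeping bag + 6×hatchet → weight 27, value 218.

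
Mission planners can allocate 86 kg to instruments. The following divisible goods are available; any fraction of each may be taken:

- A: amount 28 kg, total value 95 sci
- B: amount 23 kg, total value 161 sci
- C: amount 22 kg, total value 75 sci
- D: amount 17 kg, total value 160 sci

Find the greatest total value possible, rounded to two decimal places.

Take in order of value per unit:
- D (160/17 per unit): all 17 → value 160, running total 160.00
- B (161/23 per unit): all 23 → value 161, running total 321.00
- C (75/22 per unit): all 22 → value 75, running total 396.00
- A (95/28 per unit): 24 of 28 → value 24×95/28 = 81.4286, running total 477.43
Total 477.43.

477.43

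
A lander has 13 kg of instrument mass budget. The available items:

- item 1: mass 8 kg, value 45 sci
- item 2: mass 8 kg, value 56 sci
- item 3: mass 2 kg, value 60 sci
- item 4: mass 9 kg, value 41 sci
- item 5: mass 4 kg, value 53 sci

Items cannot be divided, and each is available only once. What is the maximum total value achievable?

Check high-value combinations within 13 kg:
- item 2+item 3: mass 8+2=10, value 56+60=116
- item 3+item 5: mass 2+4=6, value 60+53=113
- item 2+item 5: mass 8+4=12, value 56+53=109
- item 1+item 3: mass 8+2=10, value 45+60=105
- item 3+item 4: mass 2+9=11, value 60+41=101
Best: 116 sci.

116 sci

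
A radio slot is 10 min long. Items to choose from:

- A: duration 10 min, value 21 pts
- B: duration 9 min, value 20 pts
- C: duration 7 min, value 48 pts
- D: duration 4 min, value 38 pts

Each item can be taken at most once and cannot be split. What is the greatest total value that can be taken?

48 pts

Check high-value combinations within 10 min:
- C: duration 7, value 48
- D: duration 4, value 38
- A: duration 10, value 21
- B: duration 9, value 20
Best: 48 pts.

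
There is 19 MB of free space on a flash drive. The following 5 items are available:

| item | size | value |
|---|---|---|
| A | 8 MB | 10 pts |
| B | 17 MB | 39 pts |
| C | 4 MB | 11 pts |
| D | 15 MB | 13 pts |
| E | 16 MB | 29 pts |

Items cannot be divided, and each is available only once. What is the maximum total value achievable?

39 pts

Check high-value combinations within 19 MB:
- B: size 17, value 39
- E: size 16, value 29
- C+D: size 4+15=19, value 11+13=24
Best: 39 pts.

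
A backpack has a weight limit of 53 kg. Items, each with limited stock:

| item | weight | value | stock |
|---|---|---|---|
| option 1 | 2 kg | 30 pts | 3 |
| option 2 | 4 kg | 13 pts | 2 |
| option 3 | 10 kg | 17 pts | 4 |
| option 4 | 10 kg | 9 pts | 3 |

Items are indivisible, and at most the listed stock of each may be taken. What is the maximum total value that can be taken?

Best selections within weight 53 and stock limits:
- 3×option 1 + 1×option 2 + 4×option 3: weight 50, value 171
- 3×option 1 + 2×option 2 + 3×option 3: weight 44, value 167
Best: 171 pts.

171 pts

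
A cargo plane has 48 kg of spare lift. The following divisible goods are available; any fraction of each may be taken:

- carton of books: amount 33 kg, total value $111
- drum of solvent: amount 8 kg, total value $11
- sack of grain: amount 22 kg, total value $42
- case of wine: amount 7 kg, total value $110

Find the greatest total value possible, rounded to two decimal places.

236.27

Take in order of value per unit:
- case of wine (110/7 per unit): all 7 → value 110, running total 110.00
- carton of books (111/33 per unit): all 33 → value 111, running total 221.00
- sack of grain (42/22 per unit): 8 of 22 → value 8×42/22 = 15.2727, running total 236.27
Total 236.27.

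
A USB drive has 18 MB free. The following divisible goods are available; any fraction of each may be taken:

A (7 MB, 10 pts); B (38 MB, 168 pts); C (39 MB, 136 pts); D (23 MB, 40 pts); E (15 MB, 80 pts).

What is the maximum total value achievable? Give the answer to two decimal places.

93.26

Take in order of value per unit:
- E (80/15 per unit): all 15 → value 80, running total 80.00
- B (168/38 per unit): 3 of 38 → value 3×168/38 = 13.2632, running total 93.26
Total 93.26.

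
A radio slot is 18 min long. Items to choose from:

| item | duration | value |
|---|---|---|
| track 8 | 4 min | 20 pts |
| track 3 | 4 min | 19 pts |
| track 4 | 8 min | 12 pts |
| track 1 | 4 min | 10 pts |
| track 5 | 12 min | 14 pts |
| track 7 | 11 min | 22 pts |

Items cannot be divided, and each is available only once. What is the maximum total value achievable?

Check high-value combinations within 18 min:
- track 8+track 3+track 4: duration 4+4+8=16, value 20+19+12=51
- track 8+track 3+track 1: duration 4+4+4=12, value 20+19+10=49
- track 8+track 7: duration 4+11=15, value 20+22=42
- track 8+track 4+track 1: duration 4+8+4=16, value 20+12+10=42
Best: 51 pts.

51 pts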